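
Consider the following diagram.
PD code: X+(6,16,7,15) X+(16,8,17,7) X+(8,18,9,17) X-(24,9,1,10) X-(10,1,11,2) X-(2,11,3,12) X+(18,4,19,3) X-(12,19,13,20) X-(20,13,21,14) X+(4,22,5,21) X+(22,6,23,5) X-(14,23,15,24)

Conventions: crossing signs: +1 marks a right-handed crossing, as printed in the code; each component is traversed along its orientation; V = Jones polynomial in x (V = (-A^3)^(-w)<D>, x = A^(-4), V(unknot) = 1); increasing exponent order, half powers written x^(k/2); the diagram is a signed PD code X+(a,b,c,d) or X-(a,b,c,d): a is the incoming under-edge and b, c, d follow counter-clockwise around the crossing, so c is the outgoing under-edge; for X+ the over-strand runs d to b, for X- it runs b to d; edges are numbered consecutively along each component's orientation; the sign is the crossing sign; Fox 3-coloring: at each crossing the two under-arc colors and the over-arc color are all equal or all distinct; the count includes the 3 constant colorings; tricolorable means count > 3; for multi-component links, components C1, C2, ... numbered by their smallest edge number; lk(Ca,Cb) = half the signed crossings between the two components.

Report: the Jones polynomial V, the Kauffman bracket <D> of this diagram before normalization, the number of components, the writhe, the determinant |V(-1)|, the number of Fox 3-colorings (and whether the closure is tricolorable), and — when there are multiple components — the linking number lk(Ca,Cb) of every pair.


V(x) = x^-6 - 3x^-5 + 7x^-4 - 12x^-3 + 17x^-2 - 21x^-1 + 23 - 21x + 17x^2 - 12x^3 + 7x^4 - 3x^5 + x^6
bracket: A^-24 - 3A^-20 + 7A^-16 - 12A^-12 + 17A^-8 - 21A^-4 + 23 - 21A^4 + 17A^8 - 12A^12 + 7A^16 - 3A^20 + A^24, w = 0
1 component, writhe 0, over 12 crossings
det 145, colorings 3 of 3^12 — not tricolorable
observation: V spans 12 powers of x: at least 12 crossings in any diagram


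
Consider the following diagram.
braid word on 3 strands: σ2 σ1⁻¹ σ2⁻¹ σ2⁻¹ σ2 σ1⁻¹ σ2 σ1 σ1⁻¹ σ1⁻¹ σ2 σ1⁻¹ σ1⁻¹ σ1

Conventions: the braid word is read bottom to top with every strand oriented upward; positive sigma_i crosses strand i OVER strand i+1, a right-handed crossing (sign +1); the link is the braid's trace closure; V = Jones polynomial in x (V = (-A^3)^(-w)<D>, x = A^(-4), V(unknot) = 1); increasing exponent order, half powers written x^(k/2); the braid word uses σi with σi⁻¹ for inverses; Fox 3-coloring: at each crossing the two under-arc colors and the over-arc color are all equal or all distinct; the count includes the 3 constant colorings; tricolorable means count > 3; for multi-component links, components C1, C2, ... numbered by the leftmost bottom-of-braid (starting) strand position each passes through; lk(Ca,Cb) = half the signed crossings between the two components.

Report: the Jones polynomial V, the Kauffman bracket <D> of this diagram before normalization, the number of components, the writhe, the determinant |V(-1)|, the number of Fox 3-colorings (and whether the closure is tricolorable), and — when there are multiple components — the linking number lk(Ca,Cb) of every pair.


V = -x^-4 + x^-3 + x^-1
<D> = A^-2 + A^6 - A^10 (w = -2)
1 component over 14 crossings, w = -2
9 Fox colorings among 3^14, |V(-1)| = 3: tricolorable
why: the word shrinks to σ2 σ1⁻¹ σ2⁻¹ σ1⁻¹ σ2 σ1⁻¹ σ2 σ1⁻¹ after cancelling


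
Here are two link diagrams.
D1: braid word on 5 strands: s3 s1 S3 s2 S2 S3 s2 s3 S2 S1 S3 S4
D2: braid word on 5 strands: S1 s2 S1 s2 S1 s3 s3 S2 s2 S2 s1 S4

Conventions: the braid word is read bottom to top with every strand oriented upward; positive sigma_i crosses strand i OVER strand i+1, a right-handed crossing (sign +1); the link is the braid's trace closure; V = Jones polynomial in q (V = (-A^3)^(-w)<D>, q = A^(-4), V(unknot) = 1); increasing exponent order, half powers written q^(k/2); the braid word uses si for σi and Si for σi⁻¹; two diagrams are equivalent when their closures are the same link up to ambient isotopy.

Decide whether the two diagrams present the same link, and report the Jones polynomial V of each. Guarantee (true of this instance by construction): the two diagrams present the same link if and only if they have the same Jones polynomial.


same link: no
V(D1) = q^-3 + q^-2 + q^-1 + 1  [12 crossings, <D> = A^-6 + A^-2 + A^2 + A^6, w = -2]
V(D2) = q^-2 + 2 + q^2  (w 0, c 12, <D> = A^-8 + 2 + A^8)
note: comparing 2 Jones polynomials yields 2 groups


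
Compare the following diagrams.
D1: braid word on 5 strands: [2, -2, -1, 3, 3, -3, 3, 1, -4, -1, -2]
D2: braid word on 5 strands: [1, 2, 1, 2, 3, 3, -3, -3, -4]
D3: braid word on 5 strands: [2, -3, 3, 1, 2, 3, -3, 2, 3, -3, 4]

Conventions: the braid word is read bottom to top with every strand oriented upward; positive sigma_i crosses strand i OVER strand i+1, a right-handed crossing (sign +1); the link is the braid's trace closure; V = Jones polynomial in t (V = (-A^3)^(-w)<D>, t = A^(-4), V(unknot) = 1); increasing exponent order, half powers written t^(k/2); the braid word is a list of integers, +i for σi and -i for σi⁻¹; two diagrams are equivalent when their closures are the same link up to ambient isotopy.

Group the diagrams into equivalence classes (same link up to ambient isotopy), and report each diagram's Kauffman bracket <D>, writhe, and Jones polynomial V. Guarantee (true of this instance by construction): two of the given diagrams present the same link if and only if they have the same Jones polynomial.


classes: {D1} | {D2, D3}
V(D1) = -t^(1/2) - t^(5/2)  [11 crossings, <D> = A^-13 + A^-5, w = -1]
D2 (bracket -A^-9 + A^-1 + A^3 + A^7; 9 crossings at w = +3): V = -t^(1/2) - t^(3/2) - t^(5/2) + t^(9/2)
D3 (bracket -A^-3 + A^5 + A^9 + A^13; 11 crossings at w = +5): V = -t^(1/2) - t^(3/2) - t^(5/2) + t^(9/2)
note: V(t) takes 2 values over 3 diagrams, fixing the grouping


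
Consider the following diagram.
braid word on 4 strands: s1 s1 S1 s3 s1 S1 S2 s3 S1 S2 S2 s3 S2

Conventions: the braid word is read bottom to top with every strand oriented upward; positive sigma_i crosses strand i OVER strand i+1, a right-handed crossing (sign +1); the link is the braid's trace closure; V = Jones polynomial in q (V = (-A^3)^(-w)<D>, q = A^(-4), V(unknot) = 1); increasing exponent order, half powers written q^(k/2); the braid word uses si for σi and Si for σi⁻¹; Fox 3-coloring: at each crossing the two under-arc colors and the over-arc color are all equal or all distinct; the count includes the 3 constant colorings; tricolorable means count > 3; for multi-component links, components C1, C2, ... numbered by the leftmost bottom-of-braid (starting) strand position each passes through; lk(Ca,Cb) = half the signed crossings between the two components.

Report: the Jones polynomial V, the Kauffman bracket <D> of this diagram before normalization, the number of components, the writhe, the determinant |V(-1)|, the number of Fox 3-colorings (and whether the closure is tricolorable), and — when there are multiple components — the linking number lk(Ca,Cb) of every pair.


V(q) = -q^-3 + 2q^-2 - 2q^-1 + 3 - 2q + 2q^2 - q^3
bracket: A^-15 - 2A^-11 + 2A^-7 - 3A^-3 + 2A - 2A^5 + A^9, w = -1
1 component, writhe -1, over 13 crossings
det 13, colorings 3 of 3^13 — not tricolorable
observation: V spans 6 powers of q: at least 6 crossings in any diagram


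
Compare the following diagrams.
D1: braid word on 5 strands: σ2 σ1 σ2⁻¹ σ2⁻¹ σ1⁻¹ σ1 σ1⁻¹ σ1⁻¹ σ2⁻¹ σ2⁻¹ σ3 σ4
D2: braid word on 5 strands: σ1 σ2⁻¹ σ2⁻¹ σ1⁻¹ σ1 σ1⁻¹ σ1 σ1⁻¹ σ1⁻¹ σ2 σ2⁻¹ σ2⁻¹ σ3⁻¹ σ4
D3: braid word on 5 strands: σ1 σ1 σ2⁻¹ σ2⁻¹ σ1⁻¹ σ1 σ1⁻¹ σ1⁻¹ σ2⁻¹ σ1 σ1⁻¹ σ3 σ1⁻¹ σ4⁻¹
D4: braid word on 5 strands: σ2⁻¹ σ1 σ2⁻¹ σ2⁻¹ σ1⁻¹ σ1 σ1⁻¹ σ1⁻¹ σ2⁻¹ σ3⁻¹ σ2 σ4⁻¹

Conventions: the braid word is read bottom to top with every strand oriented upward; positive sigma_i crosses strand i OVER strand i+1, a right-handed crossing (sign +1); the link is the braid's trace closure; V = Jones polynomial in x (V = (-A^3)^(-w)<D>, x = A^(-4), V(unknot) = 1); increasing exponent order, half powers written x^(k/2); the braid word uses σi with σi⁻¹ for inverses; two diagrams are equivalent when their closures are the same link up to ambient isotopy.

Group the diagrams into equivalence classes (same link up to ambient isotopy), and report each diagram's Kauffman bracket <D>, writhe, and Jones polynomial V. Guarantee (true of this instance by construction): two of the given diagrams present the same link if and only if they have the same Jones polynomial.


classes: {D1, D2, D3, D4}
V(D1) = -x^-6 + x^-5 - x^-4 + 2x^-3 - x^-2 + x^-1  [12 crossings, <D> = A^-2 - A^2 + 2A^6 - A^10 + A^14 - A^18, w = -2]
V(D2) = -x^-6 + x^-5 - x^-4 + 2x^-3 - x^-2 + x^-1  (w -4, c 14, <D> = A^-8 - A^-4 + 2 - A^4 + A^8 - A^12)
D3 (bracket A^-8 - A^-4 + 2 - A^4 + A^8 - A^12; 14 crossings at w = -4): V = -x^-6 + x^-5 - x^-4 + 2x^-3 - x^-2 + x^-1
V(D4) = -x^-6 + x^-5 - x^-4 + 2x^-3 - x^-2 + x^-1  [12 crossings, <D> = A^-14 - A^-10 + 2A^-6 - A^-2 + A^2 - A^6, w = -6]
note: all 4 diagrams share one V(x), hence one class


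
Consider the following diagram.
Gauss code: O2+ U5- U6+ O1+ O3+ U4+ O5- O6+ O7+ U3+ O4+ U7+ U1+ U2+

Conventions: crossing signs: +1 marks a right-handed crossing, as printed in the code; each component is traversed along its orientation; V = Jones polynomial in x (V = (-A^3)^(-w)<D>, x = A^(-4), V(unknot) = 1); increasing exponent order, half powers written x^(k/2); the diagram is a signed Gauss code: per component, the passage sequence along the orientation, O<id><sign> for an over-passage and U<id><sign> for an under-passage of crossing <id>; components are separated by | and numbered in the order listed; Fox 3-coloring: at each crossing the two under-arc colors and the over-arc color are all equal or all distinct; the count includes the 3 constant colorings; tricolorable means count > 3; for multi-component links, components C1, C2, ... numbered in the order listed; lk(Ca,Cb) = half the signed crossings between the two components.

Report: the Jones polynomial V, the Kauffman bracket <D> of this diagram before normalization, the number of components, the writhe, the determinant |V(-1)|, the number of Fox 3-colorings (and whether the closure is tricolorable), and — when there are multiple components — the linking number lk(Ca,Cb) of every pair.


Jones polynomial: V(x) = x + x^3 - x^4
<D> = A^-1 - A^3 - A^11; writhe +5
components 1, writhe +5 (7 crossings)
3-colorings: 9 of 3^7, det 3 — tricolorable
note: V spans 3 powers of x: at least 3 crossings in any diagram


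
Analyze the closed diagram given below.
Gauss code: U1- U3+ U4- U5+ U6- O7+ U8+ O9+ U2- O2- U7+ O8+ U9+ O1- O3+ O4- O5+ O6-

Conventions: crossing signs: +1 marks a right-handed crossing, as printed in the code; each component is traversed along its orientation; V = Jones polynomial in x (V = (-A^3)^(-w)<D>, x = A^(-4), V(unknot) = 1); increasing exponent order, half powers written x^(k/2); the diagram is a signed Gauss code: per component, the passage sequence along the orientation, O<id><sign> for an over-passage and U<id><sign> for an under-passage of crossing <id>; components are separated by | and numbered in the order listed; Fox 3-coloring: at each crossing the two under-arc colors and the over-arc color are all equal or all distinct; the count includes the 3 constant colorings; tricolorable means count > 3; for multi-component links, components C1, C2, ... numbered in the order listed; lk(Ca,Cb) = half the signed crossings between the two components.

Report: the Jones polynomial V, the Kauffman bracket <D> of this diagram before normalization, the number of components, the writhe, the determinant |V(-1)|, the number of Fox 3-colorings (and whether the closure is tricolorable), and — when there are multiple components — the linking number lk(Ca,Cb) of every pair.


V(x) = x + x^3 - x^4
bracket: A^-13 - A^-9 - A^-1, w = +1
1 component, writhe +1, over 9 crossings
det 3, colorings 9 of 3^9 — tricolorable
observation: w = +1 (over 9 crossings) is diagram-only; (-A^3)^(-1) removes it from V


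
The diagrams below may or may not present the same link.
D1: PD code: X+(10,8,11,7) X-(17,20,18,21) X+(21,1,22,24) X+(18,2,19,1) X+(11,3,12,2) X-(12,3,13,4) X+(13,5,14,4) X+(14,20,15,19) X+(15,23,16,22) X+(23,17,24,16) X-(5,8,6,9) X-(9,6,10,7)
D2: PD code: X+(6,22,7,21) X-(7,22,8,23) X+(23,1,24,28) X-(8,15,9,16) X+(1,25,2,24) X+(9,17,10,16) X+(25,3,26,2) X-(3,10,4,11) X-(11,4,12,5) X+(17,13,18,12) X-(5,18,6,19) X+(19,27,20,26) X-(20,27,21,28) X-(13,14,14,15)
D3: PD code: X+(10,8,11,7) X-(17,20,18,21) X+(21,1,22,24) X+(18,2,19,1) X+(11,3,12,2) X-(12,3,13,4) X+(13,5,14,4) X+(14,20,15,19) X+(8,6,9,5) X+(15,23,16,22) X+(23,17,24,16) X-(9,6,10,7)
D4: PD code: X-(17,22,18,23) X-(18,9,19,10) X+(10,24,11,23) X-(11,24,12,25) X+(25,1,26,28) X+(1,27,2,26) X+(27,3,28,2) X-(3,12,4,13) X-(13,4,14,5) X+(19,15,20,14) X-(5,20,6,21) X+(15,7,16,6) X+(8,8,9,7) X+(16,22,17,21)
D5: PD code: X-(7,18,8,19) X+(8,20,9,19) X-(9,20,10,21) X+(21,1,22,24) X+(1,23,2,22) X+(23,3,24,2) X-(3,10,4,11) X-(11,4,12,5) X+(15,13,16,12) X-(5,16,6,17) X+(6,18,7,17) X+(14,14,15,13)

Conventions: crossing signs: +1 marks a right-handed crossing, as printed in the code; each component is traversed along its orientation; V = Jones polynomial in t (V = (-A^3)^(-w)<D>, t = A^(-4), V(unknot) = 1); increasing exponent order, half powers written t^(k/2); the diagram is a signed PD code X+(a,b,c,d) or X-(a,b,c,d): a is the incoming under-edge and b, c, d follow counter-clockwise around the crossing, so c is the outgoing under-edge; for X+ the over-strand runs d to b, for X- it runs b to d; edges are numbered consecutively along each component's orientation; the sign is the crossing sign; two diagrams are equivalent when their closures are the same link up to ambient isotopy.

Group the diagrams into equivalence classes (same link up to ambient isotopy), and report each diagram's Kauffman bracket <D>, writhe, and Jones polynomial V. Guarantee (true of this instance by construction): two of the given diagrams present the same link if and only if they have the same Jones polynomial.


classes: {D1, D3} | {D2, D4, D5}
V(D1) = t - t^2 + 2t^3 - t^4 + t^5 - t^6  [12 crossings, <D> = -A^-12 + A^-8 - A^-4 + 2 - A^4 + A^8, w = +4]
V(D2) = -t^-3 + t^-2 - t^-1 + 3 - t + t^2 - t^3  [14 crossings, <D> = -A^-12 + A^-8 - A^-4 + 3 - A^4 + A^8 - A^12, w = 0]
D3 (bracket -A^-6 + A^-2 - A^2 + 2A^6 - A^10 + A^14; 12 crossings at w = +6): V = t - t^2 + 2t^3 - t^4 + t^5 - t^6
V(D4) = -t^-3 + t^-2 - t^-1 + 3 - t + t^2 - t^3  (w +2, c 14, <D> = -A^-6 + A^-2 - A^2 + 3A^6 - A^10 + A^14 - A^18)
D5 (bracket -A^-6 + A^-2 - A^2 + 3A^6 - A^10 + A^14 - A^18; 12 crossings at w = +2): V = -t^-3 + t^-2 - t^-1 + 3 - t + t^2 - t^3
note: 2 classes among 5 diagrams; unequal V(t) rules out equality


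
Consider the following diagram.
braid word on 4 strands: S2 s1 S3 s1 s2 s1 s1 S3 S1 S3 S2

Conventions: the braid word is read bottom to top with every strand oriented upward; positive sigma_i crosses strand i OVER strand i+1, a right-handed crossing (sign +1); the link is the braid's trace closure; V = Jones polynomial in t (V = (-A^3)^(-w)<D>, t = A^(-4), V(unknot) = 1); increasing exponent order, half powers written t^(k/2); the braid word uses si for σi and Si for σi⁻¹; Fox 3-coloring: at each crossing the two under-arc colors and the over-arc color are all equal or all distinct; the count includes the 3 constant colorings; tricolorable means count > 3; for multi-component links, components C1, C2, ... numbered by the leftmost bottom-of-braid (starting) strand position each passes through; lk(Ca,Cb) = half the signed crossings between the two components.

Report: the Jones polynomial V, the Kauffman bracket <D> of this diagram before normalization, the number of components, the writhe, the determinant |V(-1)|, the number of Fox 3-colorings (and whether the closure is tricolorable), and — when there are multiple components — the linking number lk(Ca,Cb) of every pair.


Jones polynomial: V(t) = -t^-5 + t^-4 - t^-3 + 2t^-2 - t^-1 + 2 - t
<D> = A^-7 - 2A^-3 + A - 2A^5 + A^9 - A^13 + A^17; writhe -1
components 1, writhe -1 (11 crossings)
3-colorings: 9 of 3^11, det 9 — tricolorable
note: w = -1 (over 11 crossings) is diagram-only; (-A^3)^(1) removes it from V


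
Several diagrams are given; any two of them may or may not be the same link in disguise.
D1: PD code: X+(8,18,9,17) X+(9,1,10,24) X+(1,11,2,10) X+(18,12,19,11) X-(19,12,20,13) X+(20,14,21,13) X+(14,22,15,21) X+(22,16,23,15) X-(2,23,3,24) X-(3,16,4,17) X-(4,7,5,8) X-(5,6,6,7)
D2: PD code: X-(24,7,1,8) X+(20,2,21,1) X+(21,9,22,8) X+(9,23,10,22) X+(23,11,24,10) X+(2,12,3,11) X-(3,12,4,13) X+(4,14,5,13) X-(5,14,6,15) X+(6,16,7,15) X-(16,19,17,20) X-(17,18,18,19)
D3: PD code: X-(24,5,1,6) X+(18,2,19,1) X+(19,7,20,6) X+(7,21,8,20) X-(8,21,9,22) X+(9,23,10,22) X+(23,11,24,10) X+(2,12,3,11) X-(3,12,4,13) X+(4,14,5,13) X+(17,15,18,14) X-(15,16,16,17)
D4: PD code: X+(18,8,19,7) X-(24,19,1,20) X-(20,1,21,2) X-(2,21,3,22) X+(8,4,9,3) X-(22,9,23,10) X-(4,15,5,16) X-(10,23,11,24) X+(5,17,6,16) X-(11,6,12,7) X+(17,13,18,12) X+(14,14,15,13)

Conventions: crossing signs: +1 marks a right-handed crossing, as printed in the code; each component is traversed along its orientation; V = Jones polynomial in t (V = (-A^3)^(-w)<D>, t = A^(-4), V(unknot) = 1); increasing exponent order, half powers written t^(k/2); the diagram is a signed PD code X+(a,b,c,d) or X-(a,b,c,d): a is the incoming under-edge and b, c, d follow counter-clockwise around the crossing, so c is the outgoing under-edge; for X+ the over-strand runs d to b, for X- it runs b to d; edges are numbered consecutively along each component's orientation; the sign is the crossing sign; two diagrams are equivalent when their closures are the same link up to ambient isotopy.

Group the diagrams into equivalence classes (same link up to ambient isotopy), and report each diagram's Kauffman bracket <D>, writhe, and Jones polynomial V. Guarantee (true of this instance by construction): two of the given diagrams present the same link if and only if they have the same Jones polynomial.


equivalence classes: {D1} | {D2, D3} | {D4}
D1 (bracket -A^-10 + A^-6 + A^2; 12 crossings at w = +2): V = t + t^3 - t^4
V(D2) = t - t^2 + 2t^3 - t^4 + t^5 - t^6  [12 crossings, <D> = -A^-18 + A^-14 - A^-10 + 2A^-6 - A^-2 + A^2, w = +2]
V(D3) = t - t^2 + 2t^3 - t^4 + t^5 - t^6  [12 crossings, <D> = -A^-12 + A^-8 - A^-4 + 2 - A^4 + A^8, w = +4]
V(D4) = -t^-7 + t^-6 - t^-5 + t^-4 + t^-2  (w -2, c 12, <D> = A^2 + A^10 - A^14 + A^18 - A^22)
key observation: comparing 4 Jones polynomials yields 3 groups


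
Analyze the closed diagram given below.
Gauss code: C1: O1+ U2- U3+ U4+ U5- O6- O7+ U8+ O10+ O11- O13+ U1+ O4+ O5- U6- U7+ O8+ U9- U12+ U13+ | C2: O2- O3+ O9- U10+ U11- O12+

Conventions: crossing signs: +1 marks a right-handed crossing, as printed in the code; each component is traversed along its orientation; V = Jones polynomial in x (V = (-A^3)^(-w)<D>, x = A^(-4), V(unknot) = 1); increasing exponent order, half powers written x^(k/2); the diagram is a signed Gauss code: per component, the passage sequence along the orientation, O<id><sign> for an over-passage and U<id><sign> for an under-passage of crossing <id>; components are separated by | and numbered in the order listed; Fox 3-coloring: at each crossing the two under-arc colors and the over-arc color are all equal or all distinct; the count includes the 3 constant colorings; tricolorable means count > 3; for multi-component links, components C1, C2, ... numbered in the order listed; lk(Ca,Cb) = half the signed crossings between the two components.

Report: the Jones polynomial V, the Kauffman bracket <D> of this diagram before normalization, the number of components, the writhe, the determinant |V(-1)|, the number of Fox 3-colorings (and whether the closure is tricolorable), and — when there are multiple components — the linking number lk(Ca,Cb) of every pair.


Jones polynomial: V(x) = -x^(1/2) - x^(3/2) - x^(5/2) + x^(9/2)
<D> = -A^-9 + A^-1 + A^3 + A^7; writhe +3
components 2, writhe +3 (13 crossings)
linking number lk(C1,C2) = 0
3-colorings: 27 of 3^13, det 0 — tricolorable
note: summing lk over 1 pair gives 0


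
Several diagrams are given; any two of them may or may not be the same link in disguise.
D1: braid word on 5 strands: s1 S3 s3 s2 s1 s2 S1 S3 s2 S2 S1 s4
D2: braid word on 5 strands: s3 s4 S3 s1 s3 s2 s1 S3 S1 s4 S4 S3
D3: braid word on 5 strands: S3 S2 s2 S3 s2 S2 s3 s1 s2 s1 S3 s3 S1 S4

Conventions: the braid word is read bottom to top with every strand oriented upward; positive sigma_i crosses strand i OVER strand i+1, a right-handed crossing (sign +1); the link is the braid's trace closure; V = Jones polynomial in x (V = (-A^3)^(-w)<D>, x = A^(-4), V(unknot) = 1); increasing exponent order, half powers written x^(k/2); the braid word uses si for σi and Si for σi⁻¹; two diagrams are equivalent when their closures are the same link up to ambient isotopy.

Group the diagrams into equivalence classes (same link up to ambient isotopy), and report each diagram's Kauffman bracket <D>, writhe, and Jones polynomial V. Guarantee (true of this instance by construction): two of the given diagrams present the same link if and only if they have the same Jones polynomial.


equivalence classes: {D1, D2, D3}
D1 (bracket A^6; 12 crossings at w = +2): V = 1
V(D2) = 1  [12 crossings, <D> = A^6, w = +2]
D3 (bracket 1; 14 crossings at w = 0): V = 1
key observation: one V(x) for all 3 diagrams — one class (guaranteed)


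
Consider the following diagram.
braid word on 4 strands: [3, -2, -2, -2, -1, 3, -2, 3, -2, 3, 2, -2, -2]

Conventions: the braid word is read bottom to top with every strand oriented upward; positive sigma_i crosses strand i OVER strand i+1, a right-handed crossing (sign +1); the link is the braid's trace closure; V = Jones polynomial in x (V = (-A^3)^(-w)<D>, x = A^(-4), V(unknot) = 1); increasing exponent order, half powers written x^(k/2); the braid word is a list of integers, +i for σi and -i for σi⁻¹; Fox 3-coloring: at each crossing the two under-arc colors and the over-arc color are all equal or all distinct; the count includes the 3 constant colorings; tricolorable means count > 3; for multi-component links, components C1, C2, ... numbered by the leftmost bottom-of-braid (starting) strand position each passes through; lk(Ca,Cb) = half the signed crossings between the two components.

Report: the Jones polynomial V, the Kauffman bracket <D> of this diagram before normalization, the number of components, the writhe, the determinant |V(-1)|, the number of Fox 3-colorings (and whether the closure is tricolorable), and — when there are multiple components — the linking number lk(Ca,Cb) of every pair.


Jones polynomial: V(x) = x^-7 - 4x^-6 + 7x^-5 - 11x^-4 + 14x^-3 - 14x^-2 + 14x^-1 - 10 + 7x - 4x^2 + x^3
<D> = -A^-21 + 4A^-17 - 7A^-13 + 10A^-9 - 14A^-5 + 14A^-1 - 14A^3 + 11A^7 - 7A^11 + 4A^15 - A^19; writhe -3
components 1, writhe -3 (13 crossings)
3-colorings: 9 of 3^13, det 87 — tricolorable
note: |V(-1)| = 87: so tricolorable, since 3 divides 87


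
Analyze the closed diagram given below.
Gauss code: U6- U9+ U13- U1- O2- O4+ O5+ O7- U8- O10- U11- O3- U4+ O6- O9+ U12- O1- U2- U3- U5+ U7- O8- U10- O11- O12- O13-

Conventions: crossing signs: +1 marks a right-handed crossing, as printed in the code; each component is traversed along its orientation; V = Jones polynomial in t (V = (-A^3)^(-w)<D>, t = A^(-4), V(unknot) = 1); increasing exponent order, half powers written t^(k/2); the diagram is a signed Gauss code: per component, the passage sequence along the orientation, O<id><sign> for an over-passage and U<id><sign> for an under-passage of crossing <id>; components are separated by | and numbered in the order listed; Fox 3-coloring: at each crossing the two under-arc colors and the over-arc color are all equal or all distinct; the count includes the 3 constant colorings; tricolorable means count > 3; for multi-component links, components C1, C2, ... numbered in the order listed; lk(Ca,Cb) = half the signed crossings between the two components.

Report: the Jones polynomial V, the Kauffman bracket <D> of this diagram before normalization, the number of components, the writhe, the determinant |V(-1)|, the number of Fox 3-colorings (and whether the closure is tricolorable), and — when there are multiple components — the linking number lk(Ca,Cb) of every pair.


V = -t^-9 + 2t^-8 - 3t^-7 + 3t^-6 - 3t^-5 + 3t^-4 - t^-3 + t^-2
<D> = -A^-13 + A^-9 - 3A^-5 + 3A^-1 - 3A^3 + 3A^7 - 2A^11 + A^15 (w = -7)
1 component over 13 crossings, w = -7
3 Fox colorings among 3^13, |V(-1)| = 17: not tricolorable
why: w = -7 (over 13 crossings) is diagram-only; (-A^3)^(7) removes it from V


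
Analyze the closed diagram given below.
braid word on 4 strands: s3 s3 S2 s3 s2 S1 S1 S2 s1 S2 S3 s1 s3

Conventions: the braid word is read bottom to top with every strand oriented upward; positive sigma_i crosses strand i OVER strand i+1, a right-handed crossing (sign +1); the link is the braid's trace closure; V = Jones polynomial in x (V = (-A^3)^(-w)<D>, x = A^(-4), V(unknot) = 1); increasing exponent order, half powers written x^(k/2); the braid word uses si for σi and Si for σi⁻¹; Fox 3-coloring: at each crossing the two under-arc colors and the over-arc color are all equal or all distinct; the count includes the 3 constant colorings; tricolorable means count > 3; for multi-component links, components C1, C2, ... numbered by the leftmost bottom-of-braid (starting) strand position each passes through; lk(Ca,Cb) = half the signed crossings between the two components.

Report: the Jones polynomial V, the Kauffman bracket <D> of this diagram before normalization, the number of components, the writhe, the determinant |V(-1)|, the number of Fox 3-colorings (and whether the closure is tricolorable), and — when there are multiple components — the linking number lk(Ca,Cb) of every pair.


V(x) = -x^-1 + 2 - x + 2x^2 - x^3 + x^4 - x^5
bracket: A^-17 - A^-13 + A^-9 - 2A^-5 + A^-1 - 2A^3 + A^7, w = +1
1 component, writhe +1, over 13 crossings
det 9, colorings 9 of 3^13 — tricolorable
observation: det 9 = |V(-1)|; divisible by 3, so tricolorable


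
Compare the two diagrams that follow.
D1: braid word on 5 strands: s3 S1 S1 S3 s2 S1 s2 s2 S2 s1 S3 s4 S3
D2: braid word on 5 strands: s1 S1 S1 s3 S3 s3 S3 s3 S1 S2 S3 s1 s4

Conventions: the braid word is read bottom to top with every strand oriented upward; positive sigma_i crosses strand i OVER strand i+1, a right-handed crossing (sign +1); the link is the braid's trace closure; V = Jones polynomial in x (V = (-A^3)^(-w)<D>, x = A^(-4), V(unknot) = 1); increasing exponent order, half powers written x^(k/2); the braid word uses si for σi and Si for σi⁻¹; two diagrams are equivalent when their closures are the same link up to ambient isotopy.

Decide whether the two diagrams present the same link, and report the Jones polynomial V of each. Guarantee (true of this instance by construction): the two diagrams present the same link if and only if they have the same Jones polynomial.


equivalent: no
V(D1) = -x^(-9/2) + x^(-7/2) - 2x^(-5/2) + 2x^(-3/2) - 2x^(-1/2) + x^(1/2) - x^(3/2)  (w -1, c 13, <D> = A^-9 - A^-5 + 2A^-1 - 2A^3 + 2A^7 - A^11 + A^15)
V(D2) = -x^(-1/2) - x^(1/2)  (w -1, c 13, <D> = A^-5 + A^-1)
why: 2 values of V(x) split the 2 diagrams


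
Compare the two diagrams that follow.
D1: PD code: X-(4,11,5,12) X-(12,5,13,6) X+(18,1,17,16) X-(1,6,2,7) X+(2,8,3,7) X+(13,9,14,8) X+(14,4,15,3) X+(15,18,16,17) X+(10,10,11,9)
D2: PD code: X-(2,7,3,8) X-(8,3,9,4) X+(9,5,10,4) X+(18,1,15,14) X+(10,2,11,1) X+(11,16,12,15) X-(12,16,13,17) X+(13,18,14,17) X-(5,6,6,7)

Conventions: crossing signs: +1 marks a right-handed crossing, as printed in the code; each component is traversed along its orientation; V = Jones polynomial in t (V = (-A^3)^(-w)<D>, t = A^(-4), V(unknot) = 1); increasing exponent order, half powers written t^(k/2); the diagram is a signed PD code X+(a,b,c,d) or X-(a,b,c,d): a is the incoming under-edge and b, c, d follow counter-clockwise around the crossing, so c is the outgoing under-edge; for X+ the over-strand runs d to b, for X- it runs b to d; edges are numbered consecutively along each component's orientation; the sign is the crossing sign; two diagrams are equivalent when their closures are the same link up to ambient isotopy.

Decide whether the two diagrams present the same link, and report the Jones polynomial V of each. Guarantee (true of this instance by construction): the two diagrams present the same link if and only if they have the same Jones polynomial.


equivalent: yes
D1 (bracket A^-1 + A^7; 9 crossings at w = +3): V = -t^(1/2) - t^(5/2)
D2 (bracket A^-7 + A; 9 crossings at w = +1): V = -t^(1/2) - t^(5/2)
key observation: all 2 diagrams share one V(t), hence one class


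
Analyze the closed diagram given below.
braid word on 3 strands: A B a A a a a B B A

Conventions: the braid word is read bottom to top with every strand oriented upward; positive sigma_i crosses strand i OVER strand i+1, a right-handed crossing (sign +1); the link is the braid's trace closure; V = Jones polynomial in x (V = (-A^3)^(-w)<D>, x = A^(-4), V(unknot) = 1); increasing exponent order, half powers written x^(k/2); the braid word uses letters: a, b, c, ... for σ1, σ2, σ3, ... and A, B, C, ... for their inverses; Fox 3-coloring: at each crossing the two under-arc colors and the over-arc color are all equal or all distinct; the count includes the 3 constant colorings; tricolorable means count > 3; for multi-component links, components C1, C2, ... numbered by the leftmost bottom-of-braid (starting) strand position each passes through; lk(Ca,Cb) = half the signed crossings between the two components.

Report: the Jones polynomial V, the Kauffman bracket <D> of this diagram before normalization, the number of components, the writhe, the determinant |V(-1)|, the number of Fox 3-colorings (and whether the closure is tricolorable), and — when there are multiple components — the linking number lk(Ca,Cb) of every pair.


Jones polynomial: V(x) = -x^-5 + x^-4 - x^-3 + 2x^-2 - x^-1 + 2 - x
<D> = -A^-10 + 2A^-6 - A^-2 + 2A^2 - A^6 + A^10 - A^14; writhe -2
components 1, writhe -2 (10 crossings)
3-colorings: 9 of 3^10, det 9 — tricolorable
note: inverse pairs cancel, leaving σ1⁻¹ σ2⁻¹ σ1 σ1 σ1 σ2⁻¹ σ2⁻¹ σ1⁻¹


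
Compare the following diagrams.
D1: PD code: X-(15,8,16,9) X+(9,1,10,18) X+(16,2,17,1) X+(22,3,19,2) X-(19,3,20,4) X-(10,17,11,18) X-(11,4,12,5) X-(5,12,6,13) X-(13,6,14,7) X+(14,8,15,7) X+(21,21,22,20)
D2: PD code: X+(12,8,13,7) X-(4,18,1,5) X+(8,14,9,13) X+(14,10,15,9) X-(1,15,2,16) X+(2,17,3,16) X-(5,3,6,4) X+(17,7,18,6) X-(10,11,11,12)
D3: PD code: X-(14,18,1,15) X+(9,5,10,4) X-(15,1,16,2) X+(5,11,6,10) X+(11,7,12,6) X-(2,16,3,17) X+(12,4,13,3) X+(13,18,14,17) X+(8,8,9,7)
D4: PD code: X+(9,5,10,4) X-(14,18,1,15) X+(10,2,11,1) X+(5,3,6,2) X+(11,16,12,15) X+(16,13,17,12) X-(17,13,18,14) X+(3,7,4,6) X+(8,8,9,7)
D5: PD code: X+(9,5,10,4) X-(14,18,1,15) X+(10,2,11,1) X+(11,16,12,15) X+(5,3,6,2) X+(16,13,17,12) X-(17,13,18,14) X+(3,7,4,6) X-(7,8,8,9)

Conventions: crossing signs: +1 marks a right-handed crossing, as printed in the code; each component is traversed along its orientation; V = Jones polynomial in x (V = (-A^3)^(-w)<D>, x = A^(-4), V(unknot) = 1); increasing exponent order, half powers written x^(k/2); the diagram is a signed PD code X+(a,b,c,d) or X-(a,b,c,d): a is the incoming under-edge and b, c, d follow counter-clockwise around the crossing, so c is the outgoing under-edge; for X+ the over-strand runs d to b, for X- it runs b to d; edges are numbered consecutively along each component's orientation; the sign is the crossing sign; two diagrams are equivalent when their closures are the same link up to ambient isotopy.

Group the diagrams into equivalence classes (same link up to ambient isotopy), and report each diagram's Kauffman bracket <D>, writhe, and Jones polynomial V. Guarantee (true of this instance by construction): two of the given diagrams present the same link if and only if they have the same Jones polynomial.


grouping into links: {D1} | {D2, D3} | {D4, D5}
V(D1) = x^(-9/2) - x^(-5/2) - x^(-3/2) - x^(-1/2)  (w -1, c 11, <D> = A^-1 + A^3 + A^7 - A^15)
D2 (bracket -A^-11 + A^-7 - A^-3 + 2A + A^9; 9 crossings at w = +1): V = -x^(-3/2) - 2x^(1/2) + x^(3/2) - x^(5/2) + x^(7/2)
V(D3) = -x^(-3/2) - 2x^(1/2) + x^(3/2) - x^(5/2) + x^(7/2)  [9 crossings, <D> = -A^-5 + A^-1 - A^3 + 2A^7 + A^15, w = +3]
V(D4) = -x^(1/2) - x^(3/2) - x^(5/2) + x^(9/2)  (w +5, c 9, <D> = -A^-3 + A^5 + A^9 + A^13)
V(D5) = -x^(1/2) - x^(3/2) - x^(5/2) + x^(9/2)  [9 crossings, <D> = -A^-9 + A^-1 + A^3 + A^7, w = +3]
key observation: 3 values of V(x) split the 5 diagrams


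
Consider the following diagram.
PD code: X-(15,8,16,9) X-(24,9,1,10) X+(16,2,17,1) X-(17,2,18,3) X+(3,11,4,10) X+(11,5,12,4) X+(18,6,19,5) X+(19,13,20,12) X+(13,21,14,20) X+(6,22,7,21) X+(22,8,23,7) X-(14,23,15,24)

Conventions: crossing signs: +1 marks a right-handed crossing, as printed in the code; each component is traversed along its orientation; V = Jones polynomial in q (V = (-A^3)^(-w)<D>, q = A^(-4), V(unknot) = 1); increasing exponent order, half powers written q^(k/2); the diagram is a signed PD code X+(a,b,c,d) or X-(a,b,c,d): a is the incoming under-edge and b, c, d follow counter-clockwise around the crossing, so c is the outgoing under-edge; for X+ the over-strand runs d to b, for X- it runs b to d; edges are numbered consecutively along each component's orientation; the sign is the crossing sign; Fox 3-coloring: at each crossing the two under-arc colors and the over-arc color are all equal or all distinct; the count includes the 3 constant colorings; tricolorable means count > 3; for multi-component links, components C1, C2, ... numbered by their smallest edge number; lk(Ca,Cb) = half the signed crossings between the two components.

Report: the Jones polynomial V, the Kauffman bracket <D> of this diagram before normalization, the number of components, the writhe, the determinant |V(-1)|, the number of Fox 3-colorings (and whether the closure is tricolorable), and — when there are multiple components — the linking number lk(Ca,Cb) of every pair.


V(q) = q + q^3 - q^4
bracket: -A^-4 + 1 + A^8, w = +4
1 component, writhe +4, over 12 crossings
det 3, colorings 9 of 3^12 — tricolorable
observation: w = +4 shifts under R1 moves; the (-A^3)^(-4) factor cancels that in V


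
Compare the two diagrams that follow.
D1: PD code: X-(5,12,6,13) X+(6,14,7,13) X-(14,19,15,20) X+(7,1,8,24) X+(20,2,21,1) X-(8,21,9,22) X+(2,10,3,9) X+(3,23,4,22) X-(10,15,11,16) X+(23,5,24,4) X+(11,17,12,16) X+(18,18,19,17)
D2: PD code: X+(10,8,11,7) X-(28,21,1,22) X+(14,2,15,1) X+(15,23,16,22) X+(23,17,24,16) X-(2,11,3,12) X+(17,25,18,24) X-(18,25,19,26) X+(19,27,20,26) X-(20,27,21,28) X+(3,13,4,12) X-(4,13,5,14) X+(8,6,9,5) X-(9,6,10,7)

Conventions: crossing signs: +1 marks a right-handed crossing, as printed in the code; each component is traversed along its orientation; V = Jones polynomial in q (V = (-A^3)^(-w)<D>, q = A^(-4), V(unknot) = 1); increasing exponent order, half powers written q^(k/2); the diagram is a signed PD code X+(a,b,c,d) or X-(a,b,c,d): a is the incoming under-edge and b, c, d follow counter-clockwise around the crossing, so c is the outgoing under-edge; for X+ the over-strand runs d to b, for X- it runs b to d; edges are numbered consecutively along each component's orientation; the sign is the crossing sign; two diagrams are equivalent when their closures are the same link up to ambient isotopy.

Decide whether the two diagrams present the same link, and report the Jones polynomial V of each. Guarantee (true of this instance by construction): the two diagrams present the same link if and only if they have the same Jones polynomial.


same link: no
V(D1) = q - q^2 + 2q^3 - q^4 + q^5 - q^6  [12 crossings, <D> = -A^-12 + A^-8 - A^-4 + 2 - A^4 + A^8, w = +4]
D2 (bracket A^6; 14 crossings at w = +2): V = 1
note: 2 classes among 2 diagrams; unequal V(q) rules out equality


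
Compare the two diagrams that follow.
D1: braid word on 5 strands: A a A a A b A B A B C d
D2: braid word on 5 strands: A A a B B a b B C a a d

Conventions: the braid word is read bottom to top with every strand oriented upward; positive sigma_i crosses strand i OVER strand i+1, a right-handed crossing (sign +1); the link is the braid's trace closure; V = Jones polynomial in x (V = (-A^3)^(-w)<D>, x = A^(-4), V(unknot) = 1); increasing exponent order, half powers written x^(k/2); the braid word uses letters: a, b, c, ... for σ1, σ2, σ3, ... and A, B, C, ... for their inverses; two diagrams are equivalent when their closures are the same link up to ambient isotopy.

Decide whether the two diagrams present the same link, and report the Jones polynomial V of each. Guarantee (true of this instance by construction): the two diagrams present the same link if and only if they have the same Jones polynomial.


same link: no
V(D1) = x^-5 + 2x^-3 + x^-1  [12 crossings, <D> = A^-8 + 2 + A^8, w = -4]
V(D2) = x^-2 + 2 + x^2  (w 0, c 12, <D> = A^-8 + 2 + A^8)
note: 2 values of V(x) split the 2 diagrams


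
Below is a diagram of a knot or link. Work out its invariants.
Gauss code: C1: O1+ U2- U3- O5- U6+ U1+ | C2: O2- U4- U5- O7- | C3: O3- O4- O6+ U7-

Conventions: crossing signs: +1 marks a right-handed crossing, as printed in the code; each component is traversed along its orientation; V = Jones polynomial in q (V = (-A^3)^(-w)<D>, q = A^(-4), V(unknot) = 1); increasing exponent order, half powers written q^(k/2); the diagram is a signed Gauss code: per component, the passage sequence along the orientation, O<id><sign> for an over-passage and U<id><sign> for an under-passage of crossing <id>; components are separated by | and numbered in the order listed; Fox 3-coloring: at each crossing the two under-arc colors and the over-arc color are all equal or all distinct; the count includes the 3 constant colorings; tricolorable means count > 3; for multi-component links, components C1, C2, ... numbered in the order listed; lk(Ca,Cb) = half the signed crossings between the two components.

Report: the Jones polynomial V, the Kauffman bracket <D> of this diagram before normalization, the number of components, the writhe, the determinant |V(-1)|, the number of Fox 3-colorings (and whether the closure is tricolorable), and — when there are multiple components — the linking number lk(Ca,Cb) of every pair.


V = q^-5 + 2q^-3 + q^-1
<D> = -A^-5 - 2A^3 - A^11 (w = -3)
3 components over 7 crossings, w = -3
lk(C1,C2): -1
lk(C1,C3) = 0
linking number lk(C2,C3) = -1
3 Fox colorings among 3^7, |V(-1)| = 4: not tricolorable
why: the span of V is 4, within the link bound 7 + 3 - 1


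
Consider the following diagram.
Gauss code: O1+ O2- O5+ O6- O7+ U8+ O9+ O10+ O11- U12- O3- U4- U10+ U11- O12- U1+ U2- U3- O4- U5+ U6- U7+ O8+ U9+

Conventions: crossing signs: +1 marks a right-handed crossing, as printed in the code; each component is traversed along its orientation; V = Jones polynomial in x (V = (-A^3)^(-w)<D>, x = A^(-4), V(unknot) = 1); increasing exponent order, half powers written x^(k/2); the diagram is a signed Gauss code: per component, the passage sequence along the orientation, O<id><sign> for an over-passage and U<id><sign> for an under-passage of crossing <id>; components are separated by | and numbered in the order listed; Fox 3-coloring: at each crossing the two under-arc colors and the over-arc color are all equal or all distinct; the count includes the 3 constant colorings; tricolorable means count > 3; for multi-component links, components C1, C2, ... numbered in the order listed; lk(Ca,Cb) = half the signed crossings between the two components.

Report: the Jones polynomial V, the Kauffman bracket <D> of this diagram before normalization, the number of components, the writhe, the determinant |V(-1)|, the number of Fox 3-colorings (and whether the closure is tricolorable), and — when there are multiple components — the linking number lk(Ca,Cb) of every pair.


V = -x^-3 + x^-2 - x^-1 + 3 - x + x^2 - x^3
<D> = -A^-12 + A^-8 - A^-4 + 3 - A^4 + A^8 - A^12 (w = 0)
1 component over 12 crossings, w = 0
27 Fox colorings among 3^12, |V(-1)| = 9: tricolorable
why: det 9 = |V(-1)|; divisible by 3, so tricolorable
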